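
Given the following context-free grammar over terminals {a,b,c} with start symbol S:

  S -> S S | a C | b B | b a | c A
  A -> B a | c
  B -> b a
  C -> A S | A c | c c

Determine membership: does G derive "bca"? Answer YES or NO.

CNF form of G:
  S -> S S | T0 C | T1 B | T1 T0 | T2 A
  A -> B T0 | c
  B -> T1 T0
  C -> A S | A T2 | T2 T2
  T0 -> a
  T1 -> b
  T2 -> c

CYK table (by increasing span):
  cell(0,0) b: {T1}  orig:{}
  cell(1,1) c: {A,T2}  orig:{A}
  cell(2,2) a: {T0}  orig:{}
  cell(0,1) bc: ∅
  cell(1,2) ca: ∅
  cell(0,2) bca: ∅

S ∉ T[0,2] ⇒ NO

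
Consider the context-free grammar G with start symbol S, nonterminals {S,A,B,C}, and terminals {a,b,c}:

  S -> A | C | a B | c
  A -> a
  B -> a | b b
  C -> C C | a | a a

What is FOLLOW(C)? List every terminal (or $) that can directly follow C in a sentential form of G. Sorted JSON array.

Compute FIRST by fixpoint:
pass 1:
  A via A→a: +{a}
  B via B→a: +{a}
  B via B→b b: +{b}
  C via C→a: +{a}
  S via S→A: +{a}
  S via S→c: +{c}
  FIRST[S]={a,c}  FIRST[A]={a}  FIRST[B]={a,b}  FIRST[C]={a}
pass 2: (stable)
  FIRST[S]={a,c}  FIRST[A]={a}  FIRST[B]={a,b}  FIRST[C]={a}

FOLLOW iteration:
seed FOLLOW(S) with $
[1]
  C→C C: FOLLOW(C) ⊇ FIRST(C) = {a}; new: +{a}
  S→A: FOLLOW(A) ⊇ FOLLOW(S) ⊇ {$}; new: +{$}
  S→C: FOLLOW(C) ⊇ FOLLOW(S) ⊇ {$}; new: +{$}
  S→a B: FOLLOW(B) ⊇ FOLLOW(S) ⊇ {$}; new: +{$}
  FOLLOW(S)={$}  FOLLOW(A)={$}  FOLLOW(B)={$}  FOLLOW(C)={$,a}
[2] (no change)
  FOLLOW(S)={$}  FOLLOW(A)={$}  FOLLOW(B)={$}  FOLLOW(C)={$,a}

FOLLOW(C) = ["$", "a"]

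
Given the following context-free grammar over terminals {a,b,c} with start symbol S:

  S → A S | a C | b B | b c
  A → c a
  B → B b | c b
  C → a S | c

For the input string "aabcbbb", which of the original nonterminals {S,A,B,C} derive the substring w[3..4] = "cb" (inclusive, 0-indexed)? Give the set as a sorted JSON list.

Convert to CNF:
  S -> A S | T1 C | T2 B | T2 T0
  A -> T0 T1
  B -> B T2 | T0 T2
  C -> T1 S | c
  T0 -> c
  T1 -> a
  T2 -> b

CYK fill, restricted to cells inside w[3..4]:
  T[3,3] 'c' = {C,T0}  orig:{C}
  T[4,4] 'b' = {T2}  orig:{}
  T[3,4] 'cb' = {B}

Original NTs in T[3,4] deriving "cb": ["B"]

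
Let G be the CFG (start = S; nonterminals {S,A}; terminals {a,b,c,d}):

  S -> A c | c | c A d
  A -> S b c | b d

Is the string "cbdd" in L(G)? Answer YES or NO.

Convert to CNF:
  S -> A T1 | T1 X4 | c
  A -> S X3 | T0 T2
  T0 -> b
  T1 -> c
  T2 -> d
  X3 -> T0 T1
  X4 -> A T2

CYK fill:
  [0..0]={S,T1}  "c"  orig:{S}
  [1..1]={T0}  "b"  orig:{}
  [2..2]={T2}  "d"  orig:{}
  [3..3]={T2}  "d"  orig:{}
  [0..1]=∅  "cb"
  [1..2]={A}  "bd"
  [2..3]=∅  "dd"
  [0..2]=∅  "cbd"
  [1..3]={X4}  "bdd"  orig:{}
  [0..3]={S}  "cbdd"

S ∈ T[0,3] ⇒ YES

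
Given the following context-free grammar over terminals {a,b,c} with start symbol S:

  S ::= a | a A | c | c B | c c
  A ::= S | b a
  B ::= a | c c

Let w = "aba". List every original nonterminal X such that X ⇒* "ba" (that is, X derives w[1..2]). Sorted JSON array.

Convert to CNF:
  S -> T0 A | T2 B | T2 T2 | a | c
  A -> T0 A | T1 T0 | T2 B | T2 T2 | a | c
  B -> T2 T2 | a
  T0 -> a
  T1 -> b
  T2 -> c

Fill CYK table bottom-up, restricted to cells inside w[1..2]:
  T[1,1] 'b' = {T1}  orig:{}
  T[2,2] 'a' = {A,B,S,T0}  orig:{A,B,S}
  T[1,2] 'ba' = {A}

Original NTs in T[1,2] deriving "ba": ["A"]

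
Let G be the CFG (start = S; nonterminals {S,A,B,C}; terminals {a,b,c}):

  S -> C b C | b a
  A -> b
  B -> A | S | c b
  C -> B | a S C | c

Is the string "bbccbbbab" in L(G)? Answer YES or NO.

Convert to CNF:
  S -> C X6 | T0 T1
  A -> b
  B -> C X3 | T0 T1 | T2 T0 | b
  C -> C X4 | T0 T1 | T1 X5 | T2 T0 | b | c
  T0 -> b
  T1 -> a
  T2 -> c
  X3 -> T0 C
  X4 -> T0 C
  X5 -> S C
  X6 -> T0 C

CYK fill:
  T[0,0] 'b' = {A,B,C,T0}  orig:{A,B,C}
  T[1,1] 'b' = {A,B,C,T0}  orig:{A,B,C}
  T[2,2] 'c' = {C,T2}  orig:{C}
  T[3,3] 'c' = {C,T2}  orig:{C}
  T[4,4] 'b' = {A,B,C,T0}  orig:{A,B,C}
  T[5,5] 'b' = {A,B,C,T0}  orig:{A,B,C}
  T[6,6] 'b' = {A,B,C,T0}  orig:{A,B,C}
  T[7,7] 'a' = {T1}  orig:{}
  T[8,8] 'b' = {A,B,C,T0}  orig:{A,B,C}
  T[0,1] 'bb' = {X3,X4,X6}  orig:{}
  T[1,2] 'bc' = {X3,X4,X6}  orig:{}
  T[2,3] 'cc' = ∅
  T[3,4] 'cb' = {B,C}
  T[4,5] 'bb' = {X3,X4,X6}  orig:{}
  T[5,6] 'bb' = {X3,X4,X6}  orig:{}
  T[6,7] 'ba' = {B,C,S}
  T[7,8] 'ab' = ∅
  T[0,2] 'bbc' = {B,C,S}
  T[1,3] 'bcc' = ∅
  T[2,4] 'ccb' = ∅
  T[3,5] 'cbb' = {B,C,S}
  T[4,6] 'bbb' = {B,C,S}
  T[5,7] 'bba' = {X3,X4,X6}  orig:{}
  T[6,8] 'bab' = {X5}  orig:{}
  T[0,3] 'bbcc' = {X5}  orig:{}
  T[1,4] 'bccb' = ∅
  T[2,5] 'ccbb' = ∅
  T[3,6] 'cbbb' = {B,C,S,X5}  orig:{B,C,S}
  T[4,7] 'bbba' = {B,C,S}
  T[5,8] 'bbab' = ∅
  T[0,4] 'bbccb' = {X5}  orig:{}
  T[1,5] 'bccbb' = ∅
  T[2,6] 'ccbbb' = ∅
  T[3,7] 'cbbba' = {B,C,S,X5}  orig:{B,C,S}
  T[4,8] 'bbbab' = {X5}  orig:{}
  T[0,5] 'bbccbb' = {X5}  orig:{}
  T[1,6] 'bccbbb' = ∅
  T[2,7] 'ccbbba' = ∅
  T[3,8] 'cbbbab' = {X5}  orig:{}
  T[0,6] 'bbccbbb' = {X5}  orig:{}
  T[1,7] 'bccbbba' = ∅
  T[2,8] 'ccbbbab' = ∅
  T[0,7] 'bbccbbba' = {X5}  orig:{}
  T[1,8] 'bccbbbab' = ∅
  T[0,8] 'bbccbbbab' = ∅

S ∉ T[0,8] ⇒ NO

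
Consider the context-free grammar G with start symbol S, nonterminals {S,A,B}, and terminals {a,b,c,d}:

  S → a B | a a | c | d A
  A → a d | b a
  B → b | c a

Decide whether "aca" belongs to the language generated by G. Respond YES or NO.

Convert to CNF:
  S -> T0 B | T0 T0 | T1 A | c
  A -> T0 T1 | T2 T0
  B -> T3 T0 | b
  T0 -> a
  T1 -> d
  T2 -> b
  T3 -> c

CYK fill:
  [0..0]={T0}  "a"  orig:{}
  [1..1]={S,T3}  "c"  orig:{S}
  [2..2]={T0}  "a"  orig:{}
  [0..1]=∅  "ac"
  [1..2]={B}  "ca"
  [0..2]={S}  "aca"

S ∈ T[0,2] ⇒ YES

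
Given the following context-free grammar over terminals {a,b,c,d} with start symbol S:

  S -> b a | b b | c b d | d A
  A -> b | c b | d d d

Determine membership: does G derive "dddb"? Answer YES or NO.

CNF form of G:
  S -> T0 X5 | T1 T1 | T1 T3 | T2 A
  A -> T0 T1 | T2 X4 | b
  T0 -> c
  T1 -> b
  T2 -> d
  T3 -> a
  X4 -> T2 T2
  X5 -> T1 T2

Fill CYK table bottom-up:
  T[0,0] 'd' = {T2}  orig:{}
  T[1,1] 'd' = {T2}  orig:{}
  T[2,2] 'd' = {T2}  orig:{}
  T[3,3] 'b' = {A,T1}  orig:{A}
  T[0,1] 'dd' = {X4}  orig:{}
  T[1,2] 'dd' = {X4}  orig:{}
  T[2,3] 'db' = {S}
  T[0,2] 'ddd' = {A}
  T[1,3] 'ddb' = ∅
  T[0,3] 'dddb' = ∅

S ∉ T[0,3] ⇒ NO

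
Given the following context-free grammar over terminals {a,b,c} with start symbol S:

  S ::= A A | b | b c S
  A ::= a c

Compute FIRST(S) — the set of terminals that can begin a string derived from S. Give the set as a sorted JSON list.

Compute FIRST by fixpoint:
round 1:
  A via A→a c: +{a}
  S via S→A A: +{a}
  S via S→b: +{b}
  FIRST[S]={a,b}  FIRST[A]={a}
round 2: done
  FIRST[S]={a,b}  FIRST[A]={a}

FIRST(S) = ["a", "b"]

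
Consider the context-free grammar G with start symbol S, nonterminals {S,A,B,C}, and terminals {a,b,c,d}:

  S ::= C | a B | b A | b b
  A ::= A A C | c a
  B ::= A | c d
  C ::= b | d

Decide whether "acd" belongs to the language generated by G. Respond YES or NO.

CNF form of G:
  S -> T1 B | T3 A | T3 T3 | b | d
  A -> A X4 | T0 T1
  B -> A X5 | T0 T1 | T0 T2
  C -> b | d
  T0 -> c
  T1 -> a
  T2 -> d
  T3 -> b
  X4 -> A C
  X5 -> A C

CYK fill:
  cell(0,0) a: {T1}  orig:{}
  cell(1,1) c: {T0}  orig:{}
  cell(2,2) d: {C,S,T2}  orig:{C,S}
  cell(0,1) ac: ∅
  cell(1,2) cd: {B}
  cell(0,2) acd: {S}

S ∈ T[0,2] ⇒ YES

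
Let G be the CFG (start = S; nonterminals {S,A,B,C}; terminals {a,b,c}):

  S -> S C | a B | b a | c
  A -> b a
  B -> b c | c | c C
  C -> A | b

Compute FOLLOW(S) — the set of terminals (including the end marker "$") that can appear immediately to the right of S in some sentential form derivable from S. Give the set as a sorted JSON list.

FIRST iteration:
pass 1:
  A via A→b a: +{b}
  B via B→b c: +{b}
  B via B→c: +{c}
  C via C→A: +{b}
  S via S→a B: +{a}
  S via S→b a: +{b}
  S via S→c: +{c}
  FIRST[S]={a,b,c}  FIRST[A]={b}  FIRST[B]={b,c}  FIRST[C]={b}
pass 2: done
  FIRST[S]={a,b,c}  FIRST[A]={b}  FIRST[B]={b,c}  FIRST[C]={b}

Compute FOLLOW by fixpoint:
seed FOLLOW(S) with $
pass 1:
  S→S C: FOLLOW(S) ⊇ FIRST(C) = {b}; new: +{b}
  S→S C: FOLLOW(C) ⊇ FOLLOW(S) ⊇ {$,b}; new: +{$,b}
  S→a B: FOLLOW(B) ⊇ FOLLOW(S) ⊇ {$,b}; new: +{$,b}
  S: {$,b}  A: {}  B: {$,b}  C: {$,b}
pass 2:
  C→A: FOLLOW(A) ⊇ FOLLOW(C) ⊇ {$,b}; new: +{$,b}
  S: {$,b}  A: {$,b}  B: {$,b}  C: {$,b}
pass 3: (stable)
  S: {$,b}  A: {$,b}  B: {$,b}  C: {$,b}

FOLLOW(S) = ["$", "b"]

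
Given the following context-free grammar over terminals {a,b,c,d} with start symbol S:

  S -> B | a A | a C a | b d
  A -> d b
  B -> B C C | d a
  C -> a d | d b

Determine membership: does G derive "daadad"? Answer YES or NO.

Convert to CNF:
  S -> B X4 | T0 T2 | T1 T0 | T2 A | T2 X5
  A -> T0 T1
  B -> B X3 | T0 T2
  C -> T0 T1 | T2 T0
  T0 -> d
  T1 -> b
  T2 -> a
  X3 -> C C
  X4 -> C C
  X5 -> C T2

Fill CYK table bottom-up:
  cell(0,0) d: {T0}  orig:{}
  cell(1,1) a: {T2}  orig:{}
  cell(2,2) a: {T2}  orig:{}
  cell(3,3) d: {T0}  orig:{}
  cell(4,4) a: {T2}  orig:{}
  cell(5,5) d: {T0}  orig:{}
  cell(0,1) da: {B,S}
  cell(1,2) aa: ∅
  cell(2,3) ad: {C}
  cell(3,4) da: {B,S}
  cell(4,5) ad: {C}
  cell(0,2) daa: ∅
  cell(1,3) aad: ∅
  cell(2,4) ada: {X5}  orig:{}
  cell(3,5) dad: ∅
  cell(0,3) daad: ∅
  cell(1,4) aada: {S}
  cell(2,5) adad: {X3,X4}  orig:{}
  cell(0,4) daada: ∅
  cell(1,5) aadad: ∅
  cell(0,5) daadad: {B,S}

S ∈ T[0,5] ⇒ YES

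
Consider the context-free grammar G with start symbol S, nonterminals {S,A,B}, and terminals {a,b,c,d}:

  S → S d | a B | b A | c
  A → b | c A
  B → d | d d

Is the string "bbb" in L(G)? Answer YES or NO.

Convert to CNF:
  S -> S T1 | T2 B | T3 A | c
  A -> T0 A | b
  B -> T1 T1 | d
  T0 -> c
  T1 -> d
  T2 -> a
  T3 -> b

CYK table (by increasing span):
  T[0,0] 'b' = {A,T3}  orig:{A}
  T[1,1] 'b' = {A,T3}  orig:{A}
  T[2,2] 'b' = {A,T3}  orig:{A}
  T[0,1] 'bb' = {S}
  T[1,2] 'bb' = {S}
  T[0,2] 'bbb' = ∅

S ∉ T[0,2] ⇒ NO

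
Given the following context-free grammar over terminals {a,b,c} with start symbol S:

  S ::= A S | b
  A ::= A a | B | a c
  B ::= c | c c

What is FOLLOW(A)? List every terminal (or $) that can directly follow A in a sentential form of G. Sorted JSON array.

FIRST iteration:
round 1:
  A via A→a c: +{a}
  B via B→c: +{c}
  S via S→A S: +{a}
  S via S→b: +{b}
  FIRST[S]={a,b}  FIRST[A]={a}  FIRST[B]={c}
round 2:
  A via A→B: +{c}
  S via S→A S: +{c}
  FIRST[S]={a,b,c}  FIRST[A]={a,c}  FIRST[B]={c}
round 3: (no change)
  FIRST[S]={a,b,c}  FIRST[A]={a,c}  FIRST[B]={c}

FOLLOW iteration:
FOLLOW(S) := {$}
round 1:
  A→A a: FOLLOW(A) ⊇ FIRST(a) = {a}; new: +{a}
  A→B: FOLLOW(B) ⊇ FOLLOW(A) ⊇ {a}; new: +{a}
  S→A S: FOLLOW(A) ⊇ FIRST(S) = {a,b,c}; new: +{b,c}
  FOLLOW(S)={$}  FOLLOW(A)={a,b,c}  FOLLOW(B)={a}
round 2:
  A→B: FOLLOW(B) ⊇ FOLLOW(A) ⊇ {a,b,c}; new: +{b,c}
  FOLLOW(S)={$}  FOLLOW(A)={a,b,c}  FOLLOW(B)={a,b,c}
round 3: — fixpoint
  FOLLOW(S)={$}  FOLLOW(A)={a,b,c}  FOLLOW(B)={a,b,c}

FOLLOW(A) = ["a", "b", "c"]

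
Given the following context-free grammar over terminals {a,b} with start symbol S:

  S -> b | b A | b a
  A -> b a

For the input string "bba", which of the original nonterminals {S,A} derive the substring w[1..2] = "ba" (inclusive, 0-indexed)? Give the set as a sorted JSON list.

CNF form of G:
  S -> T0 A | T0 T1 | b
  A -> T0 T1
  T0 -> b
  T1 -> a

CYK fill, restricted to cells inside w[1..2]:
  cell(1,1) b: {S,T0}  orig:{S}
  cell(2,2) a: {T1}  orig:{}
  cell(1,2) ba: {A,S}

Original NTs in T[1,2] deriving "ba": ["A", "S"]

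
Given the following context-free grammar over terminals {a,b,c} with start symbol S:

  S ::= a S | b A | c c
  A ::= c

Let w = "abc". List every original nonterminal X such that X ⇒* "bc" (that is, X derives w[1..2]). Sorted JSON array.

CNF form of G:
  S -> T0 S | T1 A | T2 T2
  A -> c
  T0 -> a
  T1 -> b
  T2 -> c

CYK fill, restricted to cells inside w[1..2]:
  cell(1,1) b: {T1}  orig:{}
  cell(2,2) c: {A,T2}  orig:{A}
  cell(1,2) bc: {S}

Original NTs in T[1,2] deriving "bc": ["S"]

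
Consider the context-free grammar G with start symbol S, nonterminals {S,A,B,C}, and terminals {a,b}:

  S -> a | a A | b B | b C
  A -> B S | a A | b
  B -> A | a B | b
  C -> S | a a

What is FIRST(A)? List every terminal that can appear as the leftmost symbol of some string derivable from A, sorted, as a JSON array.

FIRST sets, iterate to fixpoint:
pass 1:
  A via A→a A: +{a}
  A via A→b: +{b}
  B via B→A: +{a,b}
  C via C→a a: +{a}
  S via S→a: +{a}
  S via S→b B: +{b}
  S: {a,b}  A: {a,b}  B: {a,b}  C: {a}
pass 2:
  C via C→S: +{b}
  S: {a,b}  A: {a,b}  B: {a,b}  C: {a,b}
pass 3: done
  S: {a,b}  A: {a,b}  B: {a,b}  C: {a,b}

FIRST(A) = ["a", "b"]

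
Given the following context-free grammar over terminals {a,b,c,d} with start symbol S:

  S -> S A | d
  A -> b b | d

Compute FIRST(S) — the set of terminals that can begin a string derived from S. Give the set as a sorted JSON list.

FIRST sets, iterate to fixpoint:
iter 1:
  A via A→b b: +{b}
  A via A→d: +{d}
  S via S→d: +{d}
  FIRST[S]={d}  FIRST[A]={b,d}
iter 2: (stable)
  FIRST[S]={d}  FIRST[A]={b,d}

FIRST(S) = ["d"]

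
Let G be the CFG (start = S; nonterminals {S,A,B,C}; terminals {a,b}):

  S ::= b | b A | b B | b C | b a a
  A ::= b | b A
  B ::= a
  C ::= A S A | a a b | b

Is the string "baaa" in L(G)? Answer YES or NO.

CNF form of G:
  S -> T0 A | T0 B | T0 C | T0 X4 | b
  A -> T0 A | b
  B -> a
  C -> A X2 | T1 X3 | b
  T0 -> b
  T1 -> a
  X2 -> S A
  X3 -> T1 T0
  X4 -> T1 T1

CYK table (by increasing span):
  [0..0]={A,C,S,T0}  "b"  orig:{A,C,S}
  [1..1]={B,T1}  "a"  orig:{B}
  [2..2]={B,T1}  "a"  orig:{B}
  [3..3]={B,T1}  "a"  orig:{B}
  [0..1]={S}  "ba"
  [1..2]={X4}  "aa"  orig:{}
  [2..3]={X4}  "aa"  orig:{}
  [0..2]={S}  "baa"
  [1..3]=∅  "aaa"
  [0..3]=∅  "baaa"

S ∉ T[0,3] ⇒ NO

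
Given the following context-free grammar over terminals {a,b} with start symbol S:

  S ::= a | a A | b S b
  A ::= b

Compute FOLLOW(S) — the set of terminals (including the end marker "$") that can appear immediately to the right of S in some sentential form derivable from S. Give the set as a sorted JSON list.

FIRST sets, iterate to fixpoint:
round 1:
  A via A→b: +{b}
  S via S→a: +{a}
  S via S→b S b: +{b}
  FIRST(S)={a,b}  FIRST(A)={b}
round 2: (stable)
  FIRST(S)={a,b}  FIRST(A)={b}

Compute FOLLOW by fixpoint:
FOLLOW(S) := {$}
round 1:
  S→a A: FOLLOW(A) ⊇ FOLLOW(S) ⊇ {$}; new: +{$}
  S→b S b: FOLLOW(S) ⊇ FIRST(b) = {b}; new: +{b}
  FOLLOW[S]={$,b}  FOLLOW[A]={$}
round 2:
  S→a A: FOLLOW(A) ⊇ FOLLOW(S) ⊇ {$,b}; new: +{b}
  FOLLOW[S]={$,b}  FOLLOW[A]={$,b}
round 3: (stable)
  FOLLOW[S]={$,b}  FOLLOW[A]={$,b}

FOLLOW(S) = ["$", "b"]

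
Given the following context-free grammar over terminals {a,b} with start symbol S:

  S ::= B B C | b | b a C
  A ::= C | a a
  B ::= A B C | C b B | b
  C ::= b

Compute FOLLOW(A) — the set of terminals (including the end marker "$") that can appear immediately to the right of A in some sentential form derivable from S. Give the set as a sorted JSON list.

FIRST iteration:
round 1:
  A via A→a a: +{a}
  B via B→A B C: +{a}
  B via B→b: +{b}
  C via C→b: +{b}
  S via S→B B C: +{a,b}
  FIRST[S]={a,b}  FIRST[A]={a}  FIRST[B]={a,b}  FIRST[C]={b}
round 2:
  A via A→C: +{b}
  FIRST[S]={a,b}  FIRST[A]={a,b}  FIRST[B]={a,b}  FIRST[C]={b}
round 3: (stable)
  FIRST[S]={a,b}  FIRST[A]={a,b}  FIRST[B]={a,b}  FIRST[C]={b}

FOLLOW sets:
seed FOLLOW(S) with $
[1]
  B→A B C: FOLLOW(A) ⊇ FIRST(B) = {a,b}; new: +{a,b}
  B→A B C: FOLLOW(B) ⊇ FIRST(C) = {b}; new: +{b}
  B→A B C: FOLLOW(C) ⊇ FOLLOW(B) ⊇ {b}; new: +{b}
  S→B B C: FOLLOW(B) ⊇ FIRST(B) = {a,b}; new: +{a}
  S→B B C: FOLLOW(C) ⊇ FOLLOW(S) ⊇ {$}; new: +{$}
  S: {$}  A: {a,b}  B: {a,b}  C: {$,b}
[2]
  A→C: FOLLOW(C) ⊇ FOLLOW(A) ⊇ {a,b}; new: +{a}
  S: {$}  A: {a,b}  B: {a,b}  C: {$,a,b}
[3] done
  S: {$}  A: {a,b}  B: {a,b}  C: {$,a,b}

FOLLOW(A) = ["a", "b"]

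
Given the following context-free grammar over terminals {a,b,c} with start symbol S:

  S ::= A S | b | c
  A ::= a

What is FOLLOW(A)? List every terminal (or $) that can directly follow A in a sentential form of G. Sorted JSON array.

Compute FIRST by fixpoint:
iter 1:
  A via A→a: +{a}
  S via S→A S: +{a}
  S via S→b: +{b}
  S via S→c: +{c}
  FIRST(S)={a,b,c}  FIRST(A)={a}
iter 2: (no change)
  FIRST(S)={a,b,c}  FIRST(A)={a}

Compute FOLLOW by fixpoint:
initialize: $ ∈ FOLLOW(S)
round 1:
  S→A S: FOLLOW(A) ⊇ FIRST(S) = {a,b,c}; new: +{a,b,c}
  S: {$}  A: {a,b,c}
round 2: (stable)
  S: {$}  A: {a,b,c}

FOLLOW(A) = ["a", "b", "c"]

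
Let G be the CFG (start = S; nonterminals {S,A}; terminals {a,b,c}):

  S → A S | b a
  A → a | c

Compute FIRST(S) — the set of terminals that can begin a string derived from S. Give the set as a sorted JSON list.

Compute FIRST by fixpoint:
[1]
  A via A→a: +{a}
  A via A→c: +{c}
  S via S→A S: +{a,c}
  S via S→b a: +{b}
  FIRST(S)={a,b,c}  FIRST(A)={a,c}
[2] (no change)
  FIRST(S)={a,b,c}  FIRST(A)={a,c}

FIRST(S) = ["a", "b", "c"]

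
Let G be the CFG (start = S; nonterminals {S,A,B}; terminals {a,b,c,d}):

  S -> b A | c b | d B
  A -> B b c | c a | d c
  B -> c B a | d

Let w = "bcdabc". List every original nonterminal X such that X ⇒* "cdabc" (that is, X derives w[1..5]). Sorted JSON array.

CNF form of G:
  S -> T0 A | T1 T0 | T3 B
  A -> B X4 | T1 T2 | T3 T1
  B -> T1 X5 | d
  T0 -> b
  T1 -> c
  T2 -> a
  T3 -> d
  X4 -> T0 T1
  X5 -> B T2

Fill CYK table bottom-up (cells [i..j] with 1 ≤ i ≤ j ≤ 5 only):
  cell(1,1) c: {T1}  orig:{}
  cell(2,2) d: {B,T3}  orig:{B}
  cell(3,3) a: {T2}  orig:{}
  cell(4,4) b: {T0}  orig:{}
  cell(5,5) c: {T1}  orig:{}
  cell(1,2) cd: ∅
  cell(2,3) da: {X5}  orig:{}
  cell(3,4) ab: ∅
  cell(4,5) bc: {X4}  orig:{}
  cell(1,3) cda: {B}
  cell(2,4) dab: ∅
  cell(3,5) abc: ∅
  cell(1,4) cdab: ∅
  cell(2,5) dabc: ∅
  cell(1,5) cdabc: {A}

Original NTs in T[1,5] deriving "cdabc": ["A"]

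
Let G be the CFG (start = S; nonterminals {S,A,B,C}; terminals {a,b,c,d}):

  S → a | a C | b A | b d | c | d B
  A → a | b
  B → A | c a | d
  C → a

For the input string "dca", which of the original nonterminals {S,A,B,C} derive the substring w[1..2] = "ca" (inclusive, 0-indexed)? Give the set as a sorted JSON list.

CNF form of G:
  S -> T1 C | T2 A | T2 T3 | T3 B | a | c
  A -> a | b
  B -> T0 T1 | a | b | d
  C -> a
  T0 -> c
  T1 -> a
  T2 -> b
  T3 -> d

CYK fill — only the sub-triangle for w[1..2]:
  [1..1]={S,T0}  "c"  orig:{S}
  [2..2]={A,B,C,S,T1}  "a"  orig:{A,B,C,S}
  [1..2]={B}  "ca"

Original NTs in T[1,2] deriving "ca": ["B"]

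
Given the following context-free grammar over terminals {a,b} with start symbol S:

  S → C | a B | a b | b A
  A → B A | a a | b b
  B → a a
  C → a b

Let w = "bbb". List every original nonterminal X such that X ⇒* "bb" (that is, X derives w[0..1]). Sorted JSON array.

CNF form of G:
  S -> T0 B | T0 T1 | T1 A
  A -> B A | T0 T0 | T1 T1
  B -> T0 T0
  C -> T0 T1
  T0 -> a
  T1 -> b

Fill CYK table bottom-up — only the sub-triangle for w[0..1]:
  [0..0]={T1}  "b"  orig:{}
  [1..1]={T1}  "b"  orig:{}
  [0..1]={A}  "bb"

Original NTs in T[0,1] deriving "bb": ["A"]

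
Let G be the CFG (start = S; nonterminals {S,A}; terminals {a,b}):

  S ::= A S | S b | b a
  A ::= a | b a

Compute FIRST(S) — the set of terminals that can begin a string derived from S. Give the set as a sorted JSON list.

Compute FIRST by fixpoint:
pass 1:
  A via A→a: +{a}
  A via A→b a: +{b}
  S via S→A S: +{a,b}
  FIRST[S]={a,b}  FIRST[A]={a,b}
pass 2: — fixpoint
  FIRST[S]={a,b}  FIRST[A]={a,b}

FIRST(S) = ["a", "b"]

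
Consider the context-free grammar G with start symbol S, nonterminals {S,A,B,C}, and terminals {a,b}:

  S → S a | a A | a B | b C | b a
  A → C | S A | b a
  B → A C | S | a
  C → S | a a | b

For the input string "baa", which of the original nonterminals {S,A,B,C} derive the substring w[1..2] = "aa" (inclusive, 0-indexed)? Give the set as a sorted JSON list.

Convert to CNF:
  S -> S T0 | T0 A | T0 B | T1 C | T1 T0
  A -> S A | S T0 | T0 A | T0 B | T0 T0 | T1 C | T1 T0 | b
  B -> A C | S T0 | T0 A | T0 B | T1 C | T1 T0 | a
  C -> S T0 | T0 A | T0 B | T0 T0 | T1 C | T1 T0 | b
  T0 -> a
  T1 -> b

CYK fill — only the sub-triangle for w[1..2]:
  cell(1,1) a: {B,T0}  orig:{B}
  cell(2,2) a: {B,T0}  orig:{B}
  cell(1,2) aa: {A,B,C,S}

Original NTs in T[1,2] deriving "aa": ["A", "B", "C", "S"]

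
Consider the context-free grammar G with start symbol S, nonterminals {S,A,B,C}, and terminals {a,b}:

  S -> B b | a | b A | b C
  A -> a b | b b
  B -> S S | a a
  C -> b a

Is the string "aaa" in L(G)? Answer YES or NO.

CNF form of G:
  S -> B T1 | T1 A | T1 C | a
  A -> T0 T1 | T1 T1
  B -> S S | T0 T0
  C -> T1 T0
  T0 -> a
  T1 -> b

Fill CYK table bottom-up:
  [0..0]={S,T0}  "a"  orig:{S}
  [1..1]={S,T0}  "a"  orig:{S}
  [2..2]={S,T0}  "a"  orig:{S}
  [0..1]={B}  "aa"
  [1..2]={B}  "aa"
  [0..2]=∅  "aaa"

S ∉ T[0,2] ⇒ NO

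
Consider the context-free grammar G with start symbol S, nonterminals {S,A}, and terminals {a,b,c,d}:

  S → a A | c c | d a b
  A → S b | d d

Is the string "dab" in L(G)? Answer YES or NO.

Convert to CNF:
  S -> T1 X4 | T2 A | T3 T3
  A -> S T0 | T1 T1
  T0 -> b
  T1 -> d
  T2 -> a
  T3 -> c
  X4 -> T2 T0

CYK table (by increasing span):
  T[0,0] 'd' = {T1}  orig:{}
  T[1,1] 'a' = {T2}  orig:{}
  T[2,2] 'b' = {T0}  orig:{}
  T[0,1] 'da' = ∅
  T[1,2] 'ab' = {X4}  orig:{}
  T[0,2] 'dab' = {S}

S ∈ T[0,2] ⇒ YES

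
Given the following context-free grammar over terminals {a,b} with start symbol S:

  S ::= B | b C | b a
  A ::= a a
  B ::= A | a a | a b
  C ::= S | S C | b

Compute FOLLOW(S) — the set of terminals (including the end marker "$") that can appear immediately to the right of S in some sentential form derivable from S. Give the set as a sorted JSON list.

Compute FIRST by fixpoint:
pass 1:
  A via A→a a: +{a}
  B via B→A: +{a}
  C via C→b: +{b}
  S via S→B: +{a}
  S via S→b C: +{b}
  FIRST(S)={a,b}  FIRST(A)={a}  FIRST(B)={a}  FIRST(C)={b}
pass 2:
  C via C→S: +{a}
  FIRST(S)={a,b}  FIRST(A)={a}  FIRST(B)={a}  FIRST(C)={a,b}
pass 3: — fixpoint
  FIRST(S)={a,b}  FIRST(A)={a}  FIRST(B)={a}  FIRST(C)={a,b}

Compute FOLLOW by fixpoint:
FOLLOW(S) := {$}
round 1:
  C→S C: FOLLOW(S) ⊇ FIRST(C) = {a,b}; new: +{a,b}
  S→B: FOLLOW(B) ⊇ FOLLOW(S) ⊇ {$,a,b}; new: +{$,a,b}
  S→b C: FOLLOW(C) ⊇ FOLLOW(S) ⊇ {$,a,b}; new: +{$,a,b}
  FOLLOW[S]={$,a,b}  FOLLOW[A]={}  FOLLOW[B]={$,a,b}  FOLLOW[C]={$,a,b}
round 2:
  B→A: FOLLOW(A) ⊇ FOLLOW(B) ⊇ {$,a,b}; new: +{$,a,b}
  FOLLOW[S]={$,a,b}  FOLLOW[A]={$,a,b}  FOLLOW[B]={$,a,b}  FOLLOW[C]={$,a,b}
round 3: (no change)
  FOLLOW[S]={$,a,b}  FOLLOW[A]={$,a,b}  FOLLOW[B]={$,a,b}  FOLLOW[C]={$,a,b}

FOLLOW(S) = ["$", "a", "b"]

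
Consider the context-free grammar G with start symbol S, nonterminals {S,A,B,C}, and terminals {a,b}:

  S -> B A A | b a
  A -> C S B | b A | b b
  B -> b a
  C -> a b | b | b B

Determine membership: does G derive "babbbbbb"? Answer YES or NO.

CNF form of G:
  S -> B X3 | T0 T1
  A -> C X2 | T0 A | T0 T0
  B -> T0 T1
  C -> T0 B | T1 T0 | b
  T0 -> b
  T1 -> a
  X2 -> S B
  X3 -> A A

CYK fill:
  T[0,0] 'b' = {C,T0}  orig:{C}
  T[1,1] 'a' = {T1}  orig:{}
  T[2,2] 'b' = {C,T0}  orig:{C}
  T[3,3] 'b' = {C,T0}  orig:{C}
  T[4,4] 'b' = {C,T0}  orig:{C}
  T[5,5] 'b' = {C,T0}  orig:{C}
  T[6,6] 'b' = {C,T0}  orig:{C}
  T[7,7] 'b' = {C,T0}  orig:{C}
  T[0,1] 'ba' = {B,S}
  T[1,2] 'ab' = {C}
  T[2,3] 'bb' = {A}
  T[3,4] 'bb' = {A}
  T[4,5] 'bb' = {A}
  T[5,6] 'bb' = {A}
  T[6,7] 'bb' = {A}
  T[0,2] 'bab' = ∅
  T[1,3] 'abb' = ∅
  T[2,4] 'bbb' = {A}
  T[3,5] 'bbb' = {A}
  T[4,6] 'bbb' = {A}
  T[5,7] 'bbb' = {A}
  T[0,3] 'babb' = ∅
  T[1,4] 'abbb' = ∅
  T[2,5] 'bbbb' = {A,X3}  orig:{A}
  T[3,6] 'bbbb' = {A,X3}  orig:{A}
  T[4,7] 'bbbb' = {A,X3}  orig:{A}
  T[0,4] 'babbb' = ∅
  T[1,5] 'abbbb' = ∅
  T[2,6] 'bbbbb' = {A,X3}  orig:{A}
  T[3,7] 'bbbbb' = {A,X3}  orig:{A}
  T[0,5] 'babbbb' = {S}
  T[1,6] 'abbbbb' = ∅
  T[2,7] 'bbbbbb' = {A,X3}  orig:{A}
  T[0,6] 'babbbbb' = {S}
  T[1,7] 'abbbbbb' = ∅
  T[0,7] 'babbbbbb' = {S}

S ∈ T[0,7] ⇒ YES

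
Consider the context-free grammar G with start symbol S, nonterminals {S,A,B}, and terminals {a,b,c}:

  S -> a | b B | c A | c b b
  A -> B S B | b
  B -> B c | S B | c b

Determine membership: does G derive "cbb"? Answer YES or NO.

CNF form of G:
  S -> T0 A | T0 X3 | T1 B | a
  A -> B X2 | b
  B -> B T0 | S B | T0 T1
  T0 -> c
  T1 -> b
  X2 -> S B
  X3 -> T1 T1

Fill CYK table bottom-up:
  cell(0,0) c: {T0}  orig:{}
  cell(1,1) b: {A,T1}  orig:{A}
  cell(2,2) b: {A,T1}  orig:{A}
  cell(0,1) cb: {B,S}
  cell(1,2) bb: {X3}  orig:{}
  cell(0,2) cbb: {S}

S ∈ T[0,2] ⇒ YES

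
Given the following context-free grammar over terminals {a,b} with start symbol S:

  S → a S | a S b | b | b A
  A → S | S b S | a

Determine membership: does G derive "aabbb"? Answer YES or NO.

Convert to CNF:
  S -> T0 A | T1 S | T1 X4 | b
  A -> S X2 | T0 A | T1 S | T1 X3 | a | b
  T0 -> b
  T1 -> a
  X2 -> T0 S
  X3 -> S T0
  X4 -> S T0

CYK table (by increasing span):
  cell(0,0) a: {A,T1}  orig:{A}
  cell(1,1) a: {A,T1}  orig:{A}
  cell(2,2) b: {A,S,T0}  orig:{A,S}
  cell(3,3) b: {A,S,T0}  orig:{A,S}
  cell(4,4) b: {A,S,T0}  orig:{A,S}
  cell(0,1) aa: ∅
  cell(1,2) ab: {A,S}
  cell(2,3) bb: {A,S,X2,X3,X4}  orig:{A,S}
  cell(3,4) bb: {A,S,X2,X3,X4}  orig:{A,S}
  cell(0,2) aab: {A,S}
  cell(1,3) abb: {A,S,X3,X4}  orig:{A,S}
  cell(2,4) bbb: {A,S,X2,X3,X4}  orig:{A,S}
  cell(0,3) aabb: {A,S,X3,X4}  orig:{A,S}
  cell(1,4) abbb: {A,S,X3,X4}  orig:{A,S}
  cell(0,4) aabbb: {A,S,X3,X4}  orig:{A,S}

S ∈ T[0,4] ⇒ YES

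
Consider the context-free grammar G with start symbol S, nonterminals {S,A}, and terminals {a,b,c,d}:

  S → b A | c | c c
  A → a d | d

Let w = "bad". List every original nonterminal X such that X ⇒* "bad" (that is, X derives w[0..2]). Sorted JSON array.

Convert to CNF:
  S -> T2 A | T3 T3 | c
  A -> T0 T1 | d
  T0 -> a
  T1 -> d
  T2 -> b
  T3 -> c

CYK fill — only the sub-triangle for w[0..2]:
  [0..0]={T2}  "b"  orig:{}
  [1..1]={T0}  "a"  orig:{}
  [2..2]={A,T1}  "d"  orig:{A}
  [0..1]=∅  "ba"
  [1..2]={A}  "ad"
  [0..2]={S}  "bad"

Original NTs in T[0,2] deriving "bad": ["S"]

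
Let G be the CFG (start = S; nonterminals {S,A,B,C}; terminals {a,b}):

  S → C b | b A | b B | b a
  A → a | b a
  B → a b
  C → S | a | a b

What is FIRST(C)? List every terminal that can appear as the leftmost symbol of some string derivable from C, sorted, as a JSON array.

FIRST iteration:
round 1:
  A via A→a: +{a}
  A via A→b a: +{b}
  B via B→a b: +{a}
  C via C→a: +{a}
  S via S→C b: +{a}
  S via S→b A: +{b}
  FIRST(S)={a,b}  FIRST(A)={a,b}  FIRST(B)={a}  FIRST(C)={a}
round 2:
  C via C→S: +{b}
  FIRST(S)={a,b}  FIRST(A)={a,b}  FIRST(B)={a}  FIRST(C)={a,b}
round 3: — fixpoint
  FIRST(S)={a,b}  FIRST(A)={a,b}  FIRST(B)={a}  FIRST(C)={a,b}

FIRST(C) = ["a", "b"]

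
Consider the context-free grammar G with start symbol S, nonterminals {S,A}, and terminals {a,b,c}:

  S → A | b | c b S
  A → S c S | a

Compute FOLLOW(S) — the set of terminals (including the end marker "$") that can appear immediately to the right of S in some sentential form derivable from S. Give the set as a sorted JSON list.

FIRST iteration:
round 1:
  A via A→a: +{a}
  S via S→A: +{a}
  S via S→b: +{b}
  S via S→c b S: +{c}
  S: {a,b,c}  A: {a}
round 2:
  A via A→S c S: +{b,c}
  S: {a,b,c}  A: {a,b,c}
round 3: (no change)
  S: {a,b,c}  A: {a,b,c}

Compute FOLLOW by fixpoint:
FOLLOW(S) := {$}
[1]
  A→S c S: FOLLOW(S) ⊇ FIRST(c) = {c}; new: +{c}
  S→A: FOLLOW(A) ⊇ FOLLOW(S) ⊇ {$,c}; new: +{$,c}
  FOLLOW(S)={$,c}  FOLLOW(A)={$,c}
[2] done
  FOLLOW(S)={$,c}  FOLLOW(A)={$,c}

FOLLOW(S) = ["$", "c"]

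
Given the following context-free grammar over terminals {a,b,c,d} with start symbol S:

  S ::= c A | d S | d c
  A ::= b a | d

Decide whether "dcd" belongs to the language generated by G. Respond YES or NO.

Convert to CNF:
  S -> T2 A | T3 S | T3 T2
  A -> T0 T1 | d
  T0 -> b
  T1 -> a
  T2 -> c
  T3 -> d

CYK table (by increasing span):
  [0..0]={A,T3}  "d"  orig:{A}
  [1..1]={T2}  "c"  orig:{}
  [2..2]={A,T3}  "d"  orig:{A}
  [0..1]={S}  "dc"
  [1..2]={S}  "cd"
  [0..2]={S}  "dcd"

S ∈ T[0,2] ⇒ YES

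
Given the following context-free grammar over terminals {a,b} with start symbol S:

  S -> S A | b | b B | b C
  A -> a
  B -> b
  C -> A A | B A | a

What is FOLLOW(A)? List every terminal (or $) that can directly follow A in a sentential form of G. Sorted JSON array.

FIRST sets, iterate to fixpoint:
[1]
  A via A→a: +{a}
  B via B→b: +{b}
  C via C→A A: +{a}
  C via C→B A: +{b}
  S via S→b: +{b}
  S: {b}  A: {a}  B: {b}  C: {a,b}
[2] (no change)
  S: {b}  A: {a}  B: {b}  C: {a,b}

Compute FOLLOW by fixpoint:
seed FOLLOW(S) with $
[1]
  C→A A: FOLLOW(A) ⊇ FIRST(A) = {a}; new: +{a}
  C→B A: FOLLOW(B) ⊇ FIRST(A) = {a}; new: +{a}
  S→S A: FOLLOW(S) ⊇ FIRST(A) = {a}; new: +{a}
  S→S A: FOLLOW(A) ⊇ FOLLOW(S) ⊇ {$,a}; new: +{$}
  S→b B: FOLLOW(B) ⊇ FOLLOW(S) ⊇ {$,a}; new: +{$}
  S→b C: FOLLOW(C) ⊇ FOLLOW(S) ⊇ {$,a}; new: +{$,a}
  S: {$,a}  A: {$,a}  B: {$,a}  C: {$,a}
[2] (no change)
  S: {$,a}  A: {$,a}  B: {$,a}  C: {$,a}

FOLLOW(A) = ["$", "a"]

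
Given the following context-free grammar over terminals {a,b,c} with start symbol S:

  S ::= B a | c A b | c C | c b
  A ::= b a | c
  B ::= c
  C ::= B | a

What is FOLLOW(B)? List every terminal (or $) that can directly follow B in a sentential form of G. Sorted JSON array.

FIRST sets, iterate to fixpoint:
round 1:
  A via A→b a: +{b}
  A via A→c: +{c}
  B via B→c: +{c}
  C via C→B: +{c}
  C via C→a: +{a}
  S via S→B a: +{c}
  FIRST[S]={c}  FIRST[A]={b,c}  FIRST[B]={c}  FIRST[C]={a,c}
round 2: (no change)
  FIRST[S]={c}  FIRST[A]={b,c}  FIRST[B]={c}  FIRST[C]={a,c}

FOLLOW sets:
FOLLOW(S) := {$}
round 1:
  S→B a: FOLLOW(B) ⊇ FIRST(a) = {a}; new: +{a}
  S→c A b: FOLLOW(A) ⊇ FIRST(b) = {b}; new: +{b}
  S→c C: FOLLOW(C) ⊇ FOLLOW(S) ⊇ {$}; new: +{$}
  FOLLOW[S]={$}  FOLLOW[A]={b}  FOLLOW[B]={a}  FOLLOW[C]={$}
round 2:
  C→B: FOLLOW(B) ⊇ FOLLOW(C) ⊇ {$}; new: +{$}
  FOLLOW[S]={$}  FOLLOW[A]={b}  FOLLOW[B]={$,a}  FOLLOW[C]={$}
round 3: (no change)
  FOLLOW[S]={$}  FOLLOW[A]={b}  FOLLOW[B]={$,a}  FOLLOW[C]={$}

FOLLOW(B) = ["$", "a"]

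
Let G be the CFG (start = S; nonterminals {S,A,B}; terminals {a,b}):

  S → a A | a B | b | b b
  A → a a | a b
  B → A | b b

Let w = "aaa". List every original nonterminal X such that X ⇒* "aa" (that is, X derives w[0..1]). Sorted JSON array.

Convert to CNF:
  S -> T0 A | T0 B | T1 T1 | b
  A -> T0 T0 | T0 T1
  B -> T0 T0 | T0 T1 | T1 T1
  T0 -> a
  T1 -> b

Fill CYK table bottom-up (cells [i..j] with 0 ≤ i ≤ j ≤ 1 only):
  [0..0]={T0}  "a"  orig:{}
  [1..1]={T0}  "a"  orig:{}
  [0..1]={A,B}  "aa"

Original NTs in T[0,1] deriving "aa": ["A", "B"]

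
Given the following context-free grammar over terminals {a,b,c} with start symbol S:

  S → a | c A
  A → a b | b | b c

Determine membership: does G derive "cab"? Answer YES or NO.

Convert to CNF:
  S -> T2 A | a
  A -> T0 T1 | T1 T2 | b
  T0 -> a
  T1 -> b
  T2 -> c

CYK table (by increasing span):
  cell(0,0) c: {T2}  orig:{}
  cell(1,1) a: {S,T0}  orig:{S}
  cell(2,2) b: {A,T1}  orig:{A}
  cell(0,1) ca: ∅
  cell(1,2) ab: {A}
  cell(0,2) cab: {S}

S ∈ T[0,2] ⇒ YES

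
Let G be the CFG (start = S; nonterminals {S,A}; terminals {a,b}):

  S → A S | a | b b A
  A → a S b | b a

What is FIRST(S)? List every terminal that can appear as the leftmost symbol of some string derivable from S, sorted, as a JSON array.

Compute FIRST by fixpoint:
iter 1:
  A via A→a S b: +{a}
  A via A→b a: +{b}
  S via S→A S: +{a,b}
  FIRST[S]={a,b}  FIRST[A]={a,b}
iter 2: (no change)
  FIRST[S]={a,b}  FIRST[A]={a,b}

FIRST(S) = ["a", "b"]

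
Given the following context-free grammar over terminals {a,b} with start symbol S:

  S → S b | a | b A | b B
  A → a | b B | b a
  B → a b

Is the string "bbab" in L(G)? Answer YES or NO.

Convert to CNF:
  S -> S T0 | T0 A | T0 B | a
  A -> T0 B | T0 T1 | a
  B -> T1 T0
  T0 -> b
  T1 -> a

Fill CYK table bottom-up:
  T[0,0] 'b' = {T0}  orig:{}
  T[1,1] 'b' = {T0}  orig:{}
  T[2,2] 'a' = {A,S,T1}  orig:{A,S}
  T[3,3] 'b' = {T0}  orig:{}
  T[0,1] 'bb' = ∅
  T[1,2] 'ba' = {A,S}
  T[2,3] 'ab' = {B,S}
  T[0,2] 'bba' = {S}
  T[1,3] 'bab' = {A,S}
  T[0,3] 'bbab' = {S}

S ∈ T[0,3] ⇒ YES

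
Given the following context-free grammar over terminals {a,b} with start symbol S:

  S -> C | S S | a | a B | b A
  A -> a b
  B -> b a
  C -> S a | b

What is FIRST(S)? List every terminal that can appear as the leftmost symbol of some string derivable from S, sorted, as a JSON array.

FIRST iteration:
pass 1:
  A via A→a b: +{a}
  B via B→b a: +{b}
  C via C→b: +{b}
  S via S→C: +{b}
  S via S→a: +{a}
  S: {a,b}  A: {a}  B: {b}  C: {b}
pass 2:
  C via C→S a: +{a}
  S: {a,b}  A: {a}  B: {b}  C: {a,b}
pass 3: (no change)
  S: {a,b}  A: {a}  B: {b}  C: {a,b}

FIRST(S) = ["a", "b"]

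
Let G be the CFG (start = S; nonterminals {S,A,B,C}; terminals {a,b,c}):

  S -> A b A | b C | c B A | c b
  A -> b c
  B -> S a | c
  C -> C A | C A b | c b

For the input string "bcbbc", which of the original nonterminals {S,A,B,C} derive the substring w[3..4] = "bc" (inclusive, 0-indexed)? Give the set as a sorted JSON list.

CNF form of G:
  S -> A X4 | T0 C | T1 T0 | T1 X5
  A -> T0 T1
  B -> S T2 | c
  C -> C A | C X3 | T1 T0
  T0 -> b
  T1 -> c
  T2 -> a
  X3 -> A T0
  X4 -> T0 A
  X5 -> B A

Fill CYK table bottom-up — only the sub-triangle for w[3..4]:
  cell(3,3) b: {T0}  orig:{}
  cell(4,4) c: {B,T1}  orig:{B}
  cell(3,4) bc: {A}

Original NTs in T[3,4] deriving "bc": ["A"]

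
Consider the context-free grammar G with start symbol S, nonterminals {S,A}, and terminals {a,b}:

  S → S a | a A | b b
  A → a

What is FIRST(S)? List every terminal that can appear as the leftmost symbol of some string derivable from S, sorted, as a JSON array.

FIRST sets, iterate to fixpoint:
round 1:
  A via A→a: +{a}
  S via S→a A: +{a}
  S via S→b b: +{b}
  FIRST[S]={a,b}  FIRST[A]={a}
round 2: done
  FIRST[S]={a,b}  FIRST[A]={a}

FIRST(S) = ["a", "b"]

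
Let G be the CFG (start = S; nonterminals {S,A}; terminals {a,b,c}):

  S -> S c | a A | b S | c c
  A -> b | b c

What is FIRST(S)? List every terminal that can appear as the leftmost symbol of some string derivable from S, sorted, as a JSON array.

FIRST iteration:
[1]
  A via A→b: +{b}
  S via S→a A: +{a}
  S via S→b S: +{b}
  S via S→c c: +{c}
  FIRST[S]={a,b,c}  FIRST[A]={b}
[2] done
  FIRST[S]={a,b,c}  FIRST[A]={b}

FIRST(S) = ["a", "b", "c"]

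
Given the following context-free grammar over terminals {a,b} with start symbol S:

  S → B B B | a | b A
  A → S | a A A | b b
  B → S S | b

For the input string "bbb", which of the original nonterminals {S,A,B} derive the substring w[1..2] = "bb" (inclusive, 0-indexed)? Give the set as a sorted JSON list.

CNF form of G:
  S -> B X4 | T1 A | a
  A -> B X2 | T0 X3 | T1 A | T1 T1 | a
  B -> S S | b
  T0 -> a
  T1 -> b
  X2 -> B B
  X3 -> A A
  X4 -> B B

CYK fill (cells [i..j] with 1 ≤ i ≤ j ≤ 2 only):
  cell(1,1) b: {B,T1}  orig:{B}
  cell(2,2) b: {B,T1}  orig:{B}
  cell(1,2) bb: {A,X2,X4}  orig:{A}

Original NTs in T[1,2] deriving "bb": ["A"]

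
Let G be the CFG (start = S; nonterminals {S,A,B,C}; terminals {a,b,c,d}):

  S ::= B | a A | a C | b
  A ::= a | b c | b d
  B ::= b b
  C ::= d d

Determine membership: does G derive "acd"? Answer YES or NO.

CNF form of G:
  S -> T0 T0 | T3 A | T3 C | b
  A -> T0 T1 | T0 T2 | a
  B -> T0 T0
  C -> T2 T2
  T0 -> b
  T1 -> c
  T2 -> d
  T3 -> a

Fill CYK table bottom-up:
  T[0,0] 'a' = {A,T3}  orig:{A}
  T[1,1] 'c' = {T1}  orig:{}
  T[2,2] 'd' = {T2}  orig:{}
  T[0,1] 'ac' = ∅
  T[1,2] 'cd' = ∅
  T[0,2] 'acd' = ∅

S ∉ T[0,2] ⇒ NO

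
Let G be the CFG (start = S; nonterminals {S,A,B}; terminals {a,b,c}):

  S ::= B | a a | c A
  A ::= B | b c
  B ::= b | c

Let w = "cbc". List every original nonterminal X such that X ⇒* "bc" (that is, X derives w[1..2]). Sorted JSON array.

Convert to CNF:
  S -> T1 A | T2 T2 | b | c
  A -> T0 T1 | b | c
  B -> b | c
  T0 -> b
  T1 -> c
  T2 -> a

CYK fill — only the sub-triangle for w[1..2]:
  cell(1,1) b: {A,B,S,T0}  orig:{A,B,S}
  cell(2,2) c: {A,B,S,T1}  orig:{A,B,S}
  cell(1,2) bc: {A}

Original NTs in T[1,2] deriving "bc": ["A"]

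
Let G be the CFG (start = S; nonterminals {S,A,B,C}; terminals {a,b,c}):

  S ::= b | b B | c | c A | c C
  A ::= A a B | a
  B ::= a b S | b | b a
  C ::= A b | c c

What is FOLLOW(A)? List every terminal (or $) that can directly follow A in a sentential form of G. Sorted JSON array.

FIRST iteration:
pass 1:
  A via A→a: +{a}
  B via B→a b S: +{a}
  B via B→b: +{b}
  C via C→A b: +{a}
  C via C→c c: +{c}
  S via S→b: +{b}
  S via S→c: +{c}
  S: {b,c}  A: {a}  B: {a,b}  C: {a,c}
pass 2: (stable)
  S: {b,c}  A: {a}  B: {a,b}  C: {a,c}

FOLLOW sets:
initialize: $ ∈ FOLLOW(S)
iter 1:
  A→A a B: FOLLOW(A) ⊇ FIRST(a) = {a}; new: +{a}
  A→A a B: FOLLOW(B) ⊇ FOLLOW(A) ⊇ {a}; new: +{a}
  B→a b S: FOLLOW(S) ⊇ FOLLOW(B) ⊇ {a}; new: +{a}
  C→A b: FOLLOW(A) ⊇ FIRST(b) = {b}; new: +{b}
  S→b B: FOLLOW(B) ⊇ FOLLOW(S) ⊇ {$,a}; new: +{$}
  S→c A: FOLLOW(A) ⊇ FOLLOW(S) ⊇ {$,a}; new: +{$}
  S→c C: FOLLOW(C) ⊇ FOLLOW(S) ⊇ {$,a}; new: +{$,a}
  FOLLOW(S)={$,a}  FOLLOW(A)={$,a,b}  FOLLOW(B)={$,a}  FOLLOW(C)={$,a}
iter 2:
  A→A a B: FOLLOW(B) ⊇ FOLLOW(A) ⊇ {$,a,b}; new: +{b}
  B→a b S: FOLLOW(S) ⊇ FOLLOW(B) ⊇ {$,a,b}; new: +{b}
  S→c C: FOLLOW(C) ⊇ FOLLOW(S) ⊇ {$,a,b}; new: +{b}
  FOLLOW(S)={$,a,b}  FOLLOW(A)={$,a,b}  FOLLOW(B)={$,a,b}  FOLLOW(C)={$,a,b}
iter 3: done
  FOLLOW(S)={$,a,b}  FOLLOW(A)={$,a,b}  FOLLOW(B)={$,a,b}  FOLLOW(C)={$,a,b}

FOLLOW(A) = ["$", "a", "b"]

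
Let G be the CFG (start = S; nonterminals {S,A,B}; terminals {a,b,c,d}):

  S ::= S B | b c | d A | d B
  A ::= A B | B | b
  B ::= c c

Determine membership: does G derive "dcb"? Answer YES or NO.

CNF form of G:
  S -> S B | T1 T0 | T2 A | T2 B
  A -> A B | T0 T0 | b
  B -> T0 T0
  T0 -> c
  T1 -> b
  T2 -> d

CYK table (by increasing span):
  cell(0,0) d: {T2}  orig:{}
  cell(1,1) c: {T0}  orig:{}
  cell(2,2) b: {A,T1}  orig:{A}
  cell(0,1) dc: ∅
  cell(1,2) cb: ∅
  cell(0,2) dcb: ∅

S ∉ T[0,2] ⇒ NO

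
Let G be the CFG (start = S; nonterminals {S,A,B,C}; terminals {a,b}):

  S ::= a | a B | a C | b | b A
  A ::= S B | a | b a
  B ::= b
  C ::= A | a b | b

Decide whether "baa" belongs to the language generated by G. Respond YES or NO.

CNF form of G:
  S -> T0 A | T1 B | T1 C | a | b
  A -> S B | T0 T1 | a
  B -> b
  C -> S B | T0 T1 | T1 T0 | a | b
  T0 -> b
  T1 -> a

CYK table (by increasing span):
  T[0,0] 'b' = {B,C,S,T0}  orig:{B,C,S}
  T[1,1] 'a' = {A,C,S,T1}  orig:{A,C,S}
  T[2,2] 'a' = {A,C,S,T1}  orig:{A,C,S}
  T[0,1] 'ba' = {A,C,S}
  T[1,2] 'aa' = {S}
  T[0,2] 'baa' = ∅

S ∉ T[0,2] ⇒ NO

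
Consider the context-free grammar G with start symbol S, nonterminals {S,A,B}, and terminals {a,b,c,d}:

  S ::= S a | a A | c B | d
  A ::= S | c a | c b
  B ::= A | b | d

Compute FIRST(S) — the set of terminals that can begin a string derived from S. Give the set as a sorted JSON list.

FIRST sets, iterate to fixpoint:
round 1:
  A via A→c a: +{c}
  B via B→A: +{c}
  B via B→b: +{b}
  B via B→d: +{d}
  S via S→a A: +{a}
  S via S→c B: +{c}
  S via S→d: +{d}
  FIRST[S]={a,c,d}  FIRST[A]={c}  FIRST[B]={b,c,d}
round 2:
  A via A→S: +{a,d}
  B via B→A: +{a}
  FIRST[S]={a,c,d}  FIRST[A]={a,c,d}  FIRST[B]={a,b,c,d}
round 3: (stable)
  FIRST[S]={a,c,d}  FIRST[A]={a,c,d}  FIRST[B]={a,b,c,d}

FIRST(S) = ["a", "c", "d"]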